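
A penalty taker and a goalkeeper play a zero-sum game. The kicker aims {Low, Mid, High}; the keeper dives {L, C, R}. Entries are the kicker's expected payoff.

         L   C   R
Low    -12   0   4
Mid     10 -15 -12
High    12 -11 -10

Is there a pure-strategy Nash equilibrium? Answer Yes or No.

No

Row minima: Low → -12, Mid → -15, High → -11; maximin = -11.
Column maxima: L → 12, C → 0, R → 4; minimax = 0.
-11 ≠ 0, so no pure-strategy equilibrium exists.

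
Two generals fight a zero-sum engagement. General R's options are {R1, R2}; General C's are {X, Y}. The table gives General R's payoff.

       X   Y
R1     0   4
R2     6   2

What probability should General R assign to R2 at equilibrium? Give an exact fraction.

1/2

Row minima: R1 → 0, R2 → 2; maximin = 2.
Column maxima: X → 6, Y → 4; minimax = 4.
2 ≠ 4, so there is no saddle point; optimal play is mixed.
Let General R play R1 with probability p. Expected payoff against X: 0p + 6(1−p) = −6p + 6; against Y: 4p + 2(1−p) = 2p + 2.
Setting these equal: −6p + 6 = 2p + 2 ⇒ −8p = -4 ⇒ p = 1/2, and the value is (-6)·(1/2) + 6 = 3.
For General C: with q = P(X), equating R1's and R2's payoffs gives −4q + 4 = 4q + 2 ⇒ q = 1/4.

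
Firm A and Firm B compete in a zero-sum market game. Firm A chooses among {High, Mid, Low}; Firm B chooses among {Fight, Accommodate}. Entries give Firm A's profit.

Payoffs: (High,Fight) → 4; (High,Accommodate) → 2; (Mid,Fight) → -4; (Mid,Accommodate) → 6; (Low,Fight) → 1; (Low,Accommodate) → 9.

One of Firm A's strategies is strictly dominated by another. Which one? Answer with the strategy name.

Mid

Low gives a strictly higher payoff than Mid against every column: 1 > -4, 9 > 6.
So Mid is strictly dominated and Firm A never plays it.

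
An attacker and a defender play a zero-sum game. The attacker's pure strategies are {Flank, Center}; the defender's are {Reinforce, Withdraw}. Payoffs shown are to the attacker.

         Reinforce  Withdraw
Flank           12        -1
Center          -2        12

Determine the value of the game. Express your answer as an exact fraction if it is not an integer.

142/27

Row minima: Flank → -1, Center → -2; maximin = -1.
Column maxima: Reinforce → 12, Withdraw → 12; minimax = 12.
-1 ≠ 12, so there is no saddle point; optimal play is mixed.
Let the attacker play Flank with probability p. Expected payoff against Reinforce: 12p + (-2)(1−p) = 14p − 2; against Withdraw: (-1)p + 12(1−p) = −13p + 12.
Setting these equal: 14p − 2 = −13p + 12 ⇒ 27p = 14 ⇒ p = 14/27, and the value is (14)·(14/27) − 2 = 142/27.
For the defender: with q = P(Reinforce), equating Flank's and Center's payoffs gives 13q − 1 = −14q + 12 ⇒ q = 13/27.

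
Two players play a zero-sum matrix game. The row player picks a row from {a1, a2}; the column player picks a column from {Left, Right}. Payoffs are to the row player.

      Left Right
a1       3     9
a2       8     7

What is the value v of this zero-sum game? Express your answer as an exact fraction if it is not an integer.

51/7

Row minima: a1 → 3, a2 → 7; maximin = 7.
Column maxima: Left → 8, Right → 9; minimax = 8.
7 ≠ 8, so there is no saddle point; optimal play is mixed.
Let the row player play a1 with probability p. Expected payoff against Left: 3p + 8(1−p) = −5p + 8; against Right: 9p + 7(1−p) = 2p + 7.
Setting these equal: −5p + 8 = 2p + 7 ⇒ −7p = -1 ⇒ p = 1/7, and the value is (-5)·(1/7) + 8 = 51/7.
For the column player: with q = P(Left), equating a1's and a2's payoffs gives −6q + 9 = q + 7 ⇒ q = 2/7.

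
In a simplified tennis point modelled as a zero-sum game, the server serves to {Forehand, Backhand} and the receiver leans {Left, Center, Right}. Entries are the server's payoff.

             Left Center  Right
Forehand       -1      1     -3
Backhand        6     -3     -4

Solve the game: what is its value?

-3

Row minima: Forehand → -3, Backhand → -4; maximin = -3.
Column maxima: Left → 6, Center → 1, Right → -3; minimax = -3.
Since maximin = minimax = -3, there is a saddle point and the value is -3.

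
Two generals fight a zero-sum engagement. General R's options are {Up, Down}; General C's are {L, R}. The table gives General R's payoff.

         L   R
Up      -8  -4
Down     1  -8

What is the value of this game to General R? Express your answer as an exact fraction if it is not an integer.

-68/13

Row minima: Up → -8, Down → -8; maximin = -8.
Column maxima: L → 1, R → -4; minimax = -4.
-8 ≠ -4, so there is no saddle point; optimal play is mixed.
Let General R play Up with probability p. Expected payoff against L: (-8)p + 1(1−p) = −9p + 1; against R: (-4)p + (-8)(1−p) = 4p − 8.
Setting these equal: −9p + 1 = 4p − 8 ⇒ −13p = -9 ⇒ p = 9/13, and the value is (-9)·(9/13) + 1 = -68/13.
For General C: with q = P(L), equating Up's and Down's payoffs gives −4q − 4 = 9q − 8 ⇒ q = 4/13.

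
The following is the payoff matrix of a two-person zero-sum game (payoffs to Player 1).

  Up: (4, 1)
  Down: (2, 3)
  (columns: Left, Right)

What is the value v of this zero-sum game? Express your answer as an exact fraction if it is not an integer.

5/2

Row minima: Up → 1, Down → 2; maximin = 2.
Column maxima: Left → 4, Right → 3; minimax = 3.
2 ≠ 3, so there is no saddle point; optimal play is mixed.
Let Player 1 play Up with probability p. Expected payoff against Left: 4p + 2(1−p) = 2p + 2; against Right: 1p + 3(1−p) = −2p + 3.
Setting these equal: 2p + 2 = −2p + 3 ⇒ 4p = 1 ⇒ p = 1/4, and the value is (2)·(1/4) + 2 = 5/2.
For Player 2: with q = P(Left), equating Up's and Down's payoffs gives 3q + 1 = −q + 3 ⇒ q = 1/2.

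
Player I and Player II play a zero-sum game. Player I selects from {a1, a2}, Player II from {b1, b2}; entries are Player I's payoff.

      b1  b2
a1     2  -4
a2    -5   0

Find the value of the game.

Row minima: a1 → -4, a2 → -5; maximin = -4.
Column maxima: b1 → 2, b2 → 0; minimax = 0.
-4 ≠ 0, so there is no saddle point; optimal play is mixed.
Let Player I play a1 with probability p. Expected payoff against b1: 2p + (-5)(1−p) = 7p − 5; against b2: (-4)p + 0(1−p) = −4p.
Setting these equal: 7p − 5 = −4p ⇒ 11p = 5 ⇒ p = 5/11, and the value is (7)·(5/11) − 5 = -20/11.
For Player II: with q = P(b1), equating a1's and a2's payoffs gives 6q − 4 = −5q ⇒ q = 4/11.

-20/11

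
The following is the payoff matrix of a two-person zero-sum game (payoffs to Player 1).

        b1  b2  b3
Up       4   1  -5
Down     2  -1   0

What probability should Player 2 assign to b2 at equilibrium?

Row minima: Up → -5, Down → -1; maximin = -1.
Column maxima: b1 → 4, b2 → 1, b3 → 0; minimax = 0.
-1 ≠ 0, so there is no saddle point; optimal play is mixed.
b1 is strictly dominated by b2 (it gives Player 1 strictly more in every row), so Player 2 never plays it.
On the remaining 2×2 (Up, Down vs b2, b3):
Let Player 1 play Up with probability p. Expected payoff against b2: 1p + (-1)(1−p) = 2p − 1; against b3: (-5)p + 0(1−p) = −5p.
Setting these equal: 2p − 1 = −5p ⇒ 7p = 1 ⇒ p = 1/7, and the value is (2)·(1/7) − 1 = -5/7.
For Player 2: with q = P(b2), equating Up's and Down's payoffs gives 6q − 5 = −q ⇒ q = 5/7.

5/7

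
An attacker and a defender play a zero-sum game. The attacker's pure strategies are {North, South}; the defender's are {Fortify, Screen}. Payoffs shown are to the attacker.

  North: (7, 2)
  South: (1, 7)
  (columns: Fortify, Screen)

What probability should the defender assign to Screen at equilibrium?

Row minima: North → 2, South → 1; maximin = 2.
Column maxima: Fortify → 7, Screen → 7; minimax = 7.
2 ≠ 7, so there is no saddle point; optimal play is mixed.
Let the attacker play North with probability p. Expected payoff against Fortify: 7p + 1(1−p) = 6p + 1; against Screen: 2p + 7(1−p) = −5p + 7.
Setting these equal: 6p + 1 = −5p + 7 ⇒ 11p = 6 ⇒ p = 6/11, and the value is (6)·(6/11) + 1 = 47/11.
For the defender: with q = P(Fortify), equating North's and South's payoffs gives 5q + 2 = −6q + 7 ⇒ q = 5/11.

6/11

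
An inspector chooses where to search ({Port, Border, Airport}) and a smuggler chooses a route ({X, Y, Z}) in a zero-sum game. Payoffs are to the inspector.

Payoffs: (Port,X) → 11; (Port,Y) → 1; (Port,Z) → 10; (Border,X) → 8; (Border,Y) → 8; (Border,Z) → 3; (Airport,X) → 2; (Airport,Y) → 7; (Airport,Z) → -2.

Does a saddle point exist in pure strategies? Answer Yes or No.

Row minima: Port → 1, Border → 3, Airport → -2; maximin = 3.
Column maxima: X → 11, Y → 8, Z → 10; minimax = 8.
3 ≠ 8, so no pure-strategy equilibrium exists.

No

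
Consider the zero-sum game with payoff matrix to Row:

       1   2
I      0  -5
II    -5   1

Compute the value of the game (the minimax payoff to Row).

-25/11

Row minima: I → -5, II → -5; maximin = -5.
Column maxima: 1 → 0, 2 → 1; minimax = 0.
-5 ≠ 0, so there is no saddle point; optimal play is mixed.
Let Row play I with probability p. Expected payoff against 1: 0p + (-5)(1−p) = 5p − 5; against 2: (-5)p + 1(1−p) = −6p + 1.
Setting these equal: 5p − 5 = −6p + 1 ⇒ 11p = 6 ⇒ p = 6/11, and the value is (5)·(6/11) − 5 = -25/11.
For Column: with q = P(1), equating I's and II's payoffs gives 5q − 5 = −6q + 1 ⇒ q = 6/11.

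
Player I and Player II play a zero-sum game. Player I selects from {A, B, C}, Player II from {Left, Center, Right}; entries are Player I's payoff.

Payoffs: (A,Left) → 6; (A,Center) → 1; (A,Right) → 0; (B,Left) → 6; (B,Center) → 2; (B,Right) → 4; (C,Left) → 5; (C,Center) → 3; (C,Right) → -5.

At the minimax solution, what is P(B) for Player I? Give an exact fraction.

4/5

Row minima: A → 0, B → 2, C → -5; maximin = 2.
Column maxima: Left → 6, Center → 3, Right → 4; minimax = 3.
2 ≠ 3, so there is no saddle point; optimal play is mixed.
Left is strictly dominated by Center (it gives Player I strictly more in every row), so Player II never plays it.
With Left eliminated, A is strictly dominated by B (B gives Player I strictly more in every remaining column), so Player I never plays it.
On the remaining 2×2 (B, C vs Center, Right):
Let Player I play B with probability p. Expected payoff against Center: 2p + 3(1−p) = −p + 3; against Right: 4p + (-5)(1−p) = 9p − 5.
Setting these equal: −p + 3 = 9p − 5 ⇒ −10p = -8 ⇒ p = 4/5, and the value is (-1)·(4/5) + 3 = 11/5.
For Player II: with q = P(Center), equating B's and C's payoffs gives −2q + 4 = 8q − 5 ⇒ q = 9/10.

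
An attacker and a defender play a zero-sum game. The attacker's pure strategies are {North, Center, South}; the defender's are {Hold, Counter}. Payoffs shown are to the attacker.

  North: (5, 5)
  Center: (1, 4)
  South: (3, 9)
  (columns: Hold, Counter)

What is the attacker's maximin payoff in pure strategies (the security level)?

Row minima: North → 5, Center → 1, South → 3.
The best of these is 5.

5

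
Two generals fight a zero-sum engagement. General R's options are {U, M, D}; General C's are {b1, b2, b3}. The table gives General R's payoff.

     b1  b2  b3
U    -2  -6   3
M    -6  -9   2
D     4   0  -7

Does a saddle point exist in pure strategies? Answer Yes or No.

Row minima: U → -6, M → -9, D → -7; maximin = -6.
Column maxima: b1 → 4, b2 → 0, b3 → 3; minimax = 0.
-6 ≠ 0, so no pure-strategy equilibrium exists.

No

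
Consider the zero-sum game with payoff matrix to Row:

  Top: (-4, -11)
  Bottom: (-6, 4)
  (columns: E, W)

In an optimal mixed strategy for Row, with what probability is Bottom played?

7/17

Row minima: Top → -11, Bottom → -6; maximin = -6.
Column maxima: E → -4, W → 4; minimax = -4.
-6 ≠ -4, so there is no saddle point; optimal play is mixed.
Let Row play Top with probability p. Expected payoff against E: (-4)p + (-6)(1−p) = 2p − 6; against W: (-11)p + 4(1−p) = −15p + 4.
Setting these equal: 2p − 6 = −15p + 4 ⇒ 17p = 10 ⇒ p = 10/17, and the value is (2)·(10/17) − 6 = -82/17.
For Column: with q = P(E), equating Top's and Bottom's payoffs gives 7q − 11 = −10q + 4 ⇒ q = 15/17.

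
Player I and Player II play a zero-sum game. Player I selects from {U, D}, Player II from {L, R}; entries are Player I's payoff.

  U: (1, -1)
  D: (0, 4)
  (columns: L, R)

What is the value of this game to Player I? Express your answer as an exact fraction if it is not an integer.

2/3

Row minima: U → -1, D → 0; maximin = 0.
Column maxima: L → 1, R → 4; minimax = 1.
0 ≠ 1, so there is no saddle point; optimal play is mixed.
Let Player I play U with probability p. Expected payoff against L: 1p + 0(1−p) = p; against R: (-1)p + 4(1−p) = −5p + 4.
Setting these equal: p = −5p + 4 ⇒ 6p = 4 ⇒ p = 2/3, and the value is (1)·(2/3) = 2/3.
For Player II: with q = P(L), equating U's and D's payoffs gives 2q − 1 = −4q + 4 ⇒ q = 5/6.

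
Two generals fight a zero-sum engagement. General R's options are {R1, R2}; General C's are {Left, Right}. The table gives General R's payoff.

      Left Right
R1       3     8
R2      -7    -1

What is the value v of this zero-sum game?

Row minima: R1 → 3, R2 → -7; maximin = 3.
Column maxima: Left → 3, Right → 8; minimax = 3.
Since maximin = minimax = 3, there is a saddle point and the value is 3.

3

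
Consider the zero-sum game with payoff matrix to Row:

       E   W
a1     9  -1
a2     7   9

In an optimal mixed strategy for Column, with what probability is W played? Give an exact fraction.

1/6

Row minima: a1 → -1, a2 → 7; maximin = 7.
Column maxima: E → 9, W → 9; minimax = 9.
7 ≠ 9, so there is no saddle point; optimal play is mixed.
Let Row play a1 with probability p. Expected payoff against E: 9p + 7(1−p) = 2p + 7; against W: (-1)p + 9(1−p) = −10p + 9.
Setting these equal: 2p + 7 = −10p + 9 ⇒ 12p = 2 ⇒ p = 1/6, and the value is (2)·(1/6) + 7 = 22/3.
For Column: with q = P(E), equating a1's and a2's payoffs gives 10q − 1 = −2q + 9 ⇒ q = 5/6.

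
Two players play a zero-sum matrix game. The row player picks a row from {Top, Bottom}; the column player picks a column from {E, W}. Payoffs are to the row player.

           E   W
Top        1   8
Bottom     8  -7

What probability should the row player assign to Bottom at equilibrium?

Row minima: Top → 1, Bottom → -7; maximin = 1.
Column maxima: E → 8, W → 8; minimax = 8.
1 ≠ 8, so there is no saddle point; optimal play is mixed.
Let the row player play Top with probability p. Expected payoff against E: 1p + 8(1−p) = −7p + 8; against W: 8p + (-7)(1−p) = 15p − 7.
Setting these equal: −7p + 8 = 15p − 7 ⇒ −22p = -15 ⇒ p = 15/22, and the value is (-7)·(15/22) + 8 = 71/22.
For the column player: with q = P(E), equating Top's and Bottom's payoffs gives −7q + 8 = 15q − 7 ⇒ q = 15/22.

7/22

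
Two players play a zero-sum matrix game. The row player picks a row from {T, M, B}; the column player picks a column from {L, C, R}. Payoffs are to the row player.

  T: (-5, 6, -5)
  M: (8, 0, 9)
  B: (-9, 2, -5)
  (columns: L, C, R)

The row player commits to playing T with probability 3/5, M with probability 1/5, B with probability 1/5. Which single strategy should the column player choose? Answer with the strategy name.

L

If the column player plays L, the row player's expected payoff is (3/5)·(-5) + (1/5)·8 + (1/5)·(-9) = -16/5.
If the column player plays C, the row player's expected payoff is (3/5)·6 + (1/5)·0 + (1/5)·2 = 4.
If the column player plays R, the row player's expected payoff is (3/5)·(-5) + (1/5)·9 + (1/5)·(-5) = -11/5.
The column player minimizes the row player's payoff; the smallest is -16/5, so the best response is L.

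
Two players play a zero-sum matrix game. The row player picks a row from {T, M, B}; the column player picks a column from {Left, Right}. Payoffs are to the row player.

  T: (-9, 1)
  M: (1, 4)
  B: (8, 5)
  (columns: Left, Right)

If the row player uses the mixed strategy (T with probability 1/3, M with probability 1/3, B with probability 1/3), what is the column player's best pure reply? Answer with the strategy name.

If the column player plays Left, the row player's expected payoff is (1/3)·(-9) + (1/3)·1 + (1/3)·8 = 0.
If the column player plays Right, the row player's expected payoff is (1/3)·1 + (1/3)·4 + (1/3)·5 = 10/3.
The column player minimizes the row player's payoff; the smallest is 0, so the best response is Left.

Left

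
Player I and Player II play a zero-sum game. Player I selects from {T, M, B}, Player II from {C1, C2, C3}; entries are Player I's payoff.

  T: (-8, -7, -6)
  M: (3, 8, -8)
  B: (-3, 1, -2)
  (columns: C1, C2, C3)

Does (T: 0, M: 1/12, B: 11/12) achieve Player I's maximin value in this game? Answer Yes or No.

Yes

Against C1 this mix gives (1/12)·3 + (11/12)·(-3) = -5/2.
Against C2 this mix gives (1/12)·8 + (11/12)·1 = 19/12.
Against C3 this mix gives (1/12)·(-8) + (11/12)·(-2) = -5/2.
All of Player II's active replies (C1, C3) yield -5/2, and no column does worse for Player I. The mix makes Player II indifferent and guarantees -5/2, so it is optimal.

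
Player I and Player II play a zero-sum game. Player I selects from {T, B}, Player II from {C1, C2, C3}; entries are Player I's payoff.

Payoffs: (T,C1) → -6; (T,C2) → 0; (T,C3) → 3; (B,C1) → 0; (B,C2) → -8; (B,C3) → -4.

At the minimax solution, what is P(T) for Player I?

4/7

Row minima: T → -6, B → -8; maximin = -6.
Column maxima: C1 → 0, C2 → 0, C3 → 3; minimax = 0.
-6 ≠ 0, so there is no saddle point; optimal play is mixed.
C3 is strictly dominated by C2 (it gives Player I strictly more in every row), so Player II never plays it.
On the remaining 2×2 (T, B vs C1, C2):
Let Player I play T with probability p. Expected payoff against C1: (-6)p + 0(1−p) = −6p; against C2: 0p + (-8)(1−p) = 8p − 8.
Setting these equal: −6p = 8p − 8 ⇒ −14p = -8 ⇒ p = 4/7, and the value is (-6)·(4/7) = -24/7.
For Player II: with q = P(C1), equating T's and B's payoffs gives −6q = 8q − 8 ⇒ q = 4/7.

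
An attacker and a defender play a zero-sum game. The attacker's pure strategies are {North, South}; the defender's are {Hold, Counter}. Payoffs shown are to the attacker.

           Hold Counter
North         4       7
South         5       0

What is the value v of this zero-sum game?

Row minima: North → 4, South → 0; maximin = 4.
Column maxima: Hold → 5, Counter → 7; minimax = 5.
4 ≠ 5, so there is no saddle point; optimal play is mixed.
Let the attacker play North with probability p. Expected payoff against Hold: 4p + 5(1−p) = −p + 5; against Counter: 7p + 0(1−p) = 7p.
Setting these equal: −p + 5 = 7p ⇒ −8p = -5 ⇒ p = 5/8, and the value is (-1)·(5/8) + 5 = 35/8.
For the defender: with q = P(Hold), equating North's and South's payoffs gives −3q + 7 = 5q ⇒ q = 7/8.

35/8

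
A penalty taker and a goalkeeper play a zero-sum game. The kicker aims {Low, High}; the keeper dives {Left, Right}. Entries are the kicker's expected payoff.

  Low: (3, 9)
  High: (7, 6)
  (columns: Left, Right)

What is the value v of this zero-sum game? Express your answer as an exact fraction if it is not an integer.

45/7

Row minima: Low → 3, High → 6; maximin = 6.
Column maxima: Left → 7, Right → 9; minimax = 7.
6 ≠ 7, so there is no saddle point; optimal play is mixed.
Let the kicker play Low with probability p. Expected payoff against Left: 3p + 7(1−p) = −4p + 7; against Right: 9p + 6(1−p) = 3p + 6.
Setting these equal: −4p + 7 = 3p + 6 ⇒ −7p = -1 ⇒ p = 1/7, and the value is (-4)·(1/7) + 7 = 45/7.
For the keeper: with q = P(Left), equating Low's and High's payoffs gives −6q + 9 = q + 6 ⇒ q = 3/7.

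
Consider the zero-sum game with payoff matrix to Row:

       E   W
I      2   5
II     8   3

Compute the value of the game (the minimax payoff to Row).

Row minima: I → 2, II → 3; maximin = 3.
Column maxima: E → 8, W → 5; minimax = 5.
3 ≠ 5, so there is no saddle point; optimal play is mixed.
Let Row play I with probability p. Expected payoff against E: 2p + 8(1−p) = −6p + 8; against W: 5p + 3(1−p) = 2p + 3.
Setting these equal: −6p + 8 = 2p + 3 ⇒ −8p = -5 ⇒ p = 5/8, and the value is (-6)·(5/8) + 8 = 17/4.
For Column: with q = P(E), equating I's and II's payoffs gives −3q + 5 = 5q + 3 ⇒ q = 1/4.

17/4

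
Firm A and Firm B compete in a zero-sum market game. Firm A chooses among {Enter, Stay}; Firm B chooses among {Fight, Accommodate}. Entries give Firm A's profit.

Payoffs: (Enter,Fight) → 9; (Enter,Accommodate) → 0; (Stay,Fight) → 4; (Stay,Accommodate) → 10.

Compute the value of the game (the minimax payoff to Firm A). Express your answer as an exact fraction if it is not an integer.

6

Row minima: Enter → 0, Stay → 4; maximin = 4.
Column maxima: Fight → 9, Accommodate → 10; minimax = 9.
4 ≠ 9, so there is no saddle point; optimal play is mixed.
Let Firm A play Enter with probability p. Expected payoff against Fight: 9p + 4(1−p) = 5p + 4; against Accommodate: 0p + 10(1−p) = −10p + 10.
Setting these equal: 5p + 4 = −10p + 10 ⇒ 15p = 6 ⇒ p = 2/5, and the value is (5)·(2/5) + 4 = 6.
For Firm B: with q = P(Fight), equating Enter's and Stay's payoffs gives 9q = −6q + 10 ⇒ q = 2/3.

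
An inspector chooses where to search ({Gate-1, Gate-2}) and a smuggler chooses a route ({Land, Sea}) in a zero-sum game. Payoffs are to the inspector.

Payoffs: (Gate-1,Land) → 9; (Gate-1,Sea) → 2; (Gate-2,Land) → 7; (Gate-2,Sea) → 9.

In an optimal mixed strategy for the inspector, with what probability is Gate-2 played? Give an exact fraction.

Row minima: Gate-1 → 2, Gate-2 → 7; maximin = 7.
Column maxima: Land → 9, Sea → 9; minimax = 9.
7 ≠ 9, so there is no saddle point; optimal play is mixed.
Let the inspector play Gate-1 with probability p. Expected payoff against Land: 9p + 7(1−p) = 2p + 7; against Sea: 2p + 9(1−p) = −7p + 9.
Setting these equal: 2p + 7 = −7p + 9 ⇒ 9p = 2 ⇒ p = 2/9, and the value is (2)·(2/9) + 7 = 67/9.
For the smuggler: with q = P(Land), equating Gate-1's and Gate-2's payoffs gives 7q + 2 = −2q + 9 ⇒ q = 7/9.

7/9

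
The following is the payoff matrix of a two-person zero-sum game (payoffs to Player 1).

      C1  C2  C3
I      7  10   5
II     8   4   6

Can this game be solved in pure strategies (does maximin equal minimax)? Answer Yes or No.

Row minima: I → 5, II → 4; maximin = 5.
Column maxima: C1 → 8, C2 → 10, C3 → 6; minimax = 6.
5 ≠ 6, so no pure-strategy equilibrium exists.

No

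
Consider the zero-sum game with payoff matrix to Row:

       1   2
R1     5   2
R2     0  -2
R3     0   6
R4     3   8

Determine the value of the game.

17/4

Row minima: R1 → 2, R2 → -2, R3 → 0, R4 → 3; maximin = 3.
Column maxima: 1 → 5, 2 → 8; minimax = 5.
3 ≠ 5, so there is no saddle point; optimal play is mixed.
R2 is strictly dominated by R1, so Row never plays it.
R3 is strictly dominated by R4, so Row never plays it.
On the remaining 2×2 (R1, R4 vs 1, 2):
Let Row play R1 with probability p. Expected payoff against 1: 5p + 3(1−p) = 2p + 3; against 2: 2p + 8(1−p) = −6p + 8.
Setting these equal: 2p + 3 = −6p + 8 ⇒ 8p = 5 ⇒ p = 5/8, and the value is (2)·(5/8) + 3 = 17/4.
For Column: with q = P(1), equating R1's and R4's payoffs gives 3q + 2 = −5q + 8 ⇒ q = 3/4.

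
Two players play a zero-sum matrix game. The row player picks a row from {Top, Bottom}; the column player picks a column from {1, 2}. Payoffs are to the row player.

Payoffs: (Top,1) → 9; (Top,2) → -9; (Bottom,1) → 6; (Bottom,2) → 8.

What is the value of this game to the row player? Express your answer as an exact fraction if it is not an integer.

63/10

Row minima: Top → -9, Bottom → 6; maximin = 6.
Column maxima: 1 → 9, 2 → 8; minimax = 8.
6 ≠ 8, so there is no saddle point; optimal play is mixed.
Let the row player play Top with probability p. Expected payoff against 1: 9p + 6(1−p) = 3p + 6; against 2: (-9)p + 8(1−p) = −17p + 8.
Setting these equal: 3p + 6 = −17p + 8 ⇒ 20p = 2 ⇒ p = 1/10, and the value is (3)·(1/10) + 6 = 63/10.
For the column player: with q = P(1), equating Top's and Bottom's payoffs gives 18q − 9 = −2q + 8 ⇒ q = 17/20.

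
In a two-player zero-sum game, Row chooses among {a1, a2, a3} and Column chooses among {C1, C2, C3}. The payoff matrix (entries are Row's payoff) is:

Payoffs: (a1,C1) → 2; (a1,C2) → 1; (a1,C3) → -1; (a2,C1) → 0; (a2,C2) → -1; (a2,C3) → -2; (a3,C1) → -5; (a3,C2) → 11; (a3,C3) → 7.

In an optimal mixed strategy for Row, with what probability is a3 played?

1/5

Row minima: a1 → -1, a2 → -2, a3 → -5; maximin = -1.
Column maxima: C1 → 2, C2 → 11, C3 → 7; minimax = 2.
-1 ≠ 2, so there is no saddle point; optimal play is mixed.
a2 is strictly dominated by a1, so Row never plays it.
C2 is strictly dominated by C3 (it gives Row strictly more in every row), so Column never plays it.
On the remaining 2×2 (a1, a3 vs C1, C3):
Let Row play a1 with probability p. Expected payoff against C1: 2p + (-5)(1−p) = 7p − 5; against C3: (-1)p + 7(1−p) = −8p + 7.
Setting these equal: 7p − 5 = −8p + 7 ⇒ 15p = 12 ⇒ p = 4/5, and the value is (7)·(4/5) − 5 = 3/5.
For Column: with q = P(C1), equating a1's and a3's payoffs gives 3q − 1 = −12q + 7 ⇒ q = 8/15.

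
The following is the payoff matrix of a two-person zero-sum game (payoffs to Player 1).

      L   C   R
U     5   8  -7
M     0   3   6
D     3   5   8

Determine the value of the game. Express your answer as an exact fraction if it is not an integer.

Row minima: U → -7, M → 0, D → 3; maximin = 3.
Column maxima: L → 5, C → 8, R → 8; minimax = 5.
3 ≠ 5, so there is no saddle point; optimal play is mixed.
M is strictly dominated by D, so Player 1 never plays it.
C is strictly dominated by L (it gives Player 1 strictly more in every row), so Player 2 never plays it.
On the remaining 2×2 (U, D vs L, R):
Let Player 1 play U with probability p. Expected payoff against L: 5p + 3(1−p) = 2p + 3; against R: (-7)p + 8(1−p) = −15p + 8.
Setting these equal: 2p + 3 = −15p + 8 ⇒ 17p = 5 ⇒ p = 5/17, and the value is (2)·(5/17) + 3 = 61/17.
For Player 2: with q = P(L), equating U's and D's payoffs gives 12q − 7 = −5q + 8 ⇒ q = 15/17.

61/17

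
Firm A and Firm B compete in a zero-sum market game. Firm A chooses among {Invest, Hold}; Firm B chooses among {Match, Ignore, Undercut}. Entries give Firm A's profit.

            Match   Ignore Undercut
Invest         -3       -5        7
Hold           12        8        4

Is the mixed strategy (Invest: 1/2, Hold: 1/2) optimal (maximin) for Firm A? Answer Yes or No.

No

Against Match this mix gives (1/2)·(-3) + (1/2)·12 = 9/2.
Against Ignore this mix gives (1/2)·(-5) + (1/2)·8 = 3/2.
Against Undercut this mix gives (1/2)·7 + (1/2)·4 = 11/2.
Firm B will play Ignore, holding Firm A to 3/2. Shifting weight toward the row that does better against Ignore would raise this floor (the equalizing mix achieves 19/4 against both Ignore and Undercut), so the proposed strategy is not optimal.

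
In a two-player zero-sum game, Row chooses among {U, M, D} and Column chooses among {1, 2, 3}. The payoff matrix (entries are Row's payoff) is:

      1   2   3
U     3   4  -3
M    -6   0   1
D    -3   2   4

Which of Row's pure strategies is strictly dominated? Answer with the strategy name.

D gives a strictly higher payoff than M against every column: -3 > -6, 2 > 0, 4 > 1.
So M is strictly dominated and Row never plays it.

M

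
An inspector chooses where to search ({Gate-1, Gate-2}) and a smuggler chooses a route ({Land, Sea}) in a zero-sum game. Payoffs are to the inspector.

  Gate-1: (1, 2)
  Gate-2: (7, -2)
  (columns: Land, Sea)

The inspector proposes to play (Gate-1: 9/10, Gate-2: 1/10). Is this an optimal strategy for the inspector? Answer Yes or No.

Yes

Against Land this mix gives (9/10)·1 + (1/10)·7 = 8/5.
Against Sea this mix gives (9/10)·2 + (1/10)·(-2) = 8/5.
All of the smuggler's active replies (Land, Sea) yield 8/5, and no column does worse for the inspector. The mix makes the smuggler indifferent and guarantees 8/5, so it is optimal.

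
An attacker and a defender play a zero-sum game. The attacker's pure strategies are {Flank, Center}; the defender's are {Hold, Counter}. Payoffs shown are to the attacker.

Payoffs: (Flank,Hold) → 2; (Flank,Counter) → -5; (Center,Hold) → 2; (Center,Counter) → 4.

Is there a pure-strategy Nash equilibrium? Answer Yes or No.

Yes

Row minima: Flank → -5, Center → 2; maximin = 2.
Column maxima: Hold → 2, Counter → 4; minimax = 2.
maximin = minimax = 2, so a saddle point exists.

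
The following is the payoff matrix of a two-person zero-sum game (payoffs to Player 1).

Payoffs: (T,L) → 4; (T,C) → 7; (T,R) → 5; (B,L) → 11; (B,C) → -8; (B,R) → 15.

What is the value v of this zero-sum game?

109/22

Row minima: T → 4, B → -8; maximin = 4.
Column maxima: L → 11, C → 7, R → 15; minimax = 7.
4 ≠ 7, so there is no saddle point; optimal play is mixed.
R is strictly dominated by L (it gives Player 1 strictly more in every row), so Player 2 never plays it.
On the remaining 2×2 (T, B vs L, C):
Let Player 1 play T with probability p. Expected payoff against L: 4p + 11(1−p) = −7p + 11; against C: 7p + (-8)(1−p) = 15p − 8.
Setting these equal: −7p + 11 = 15p − 8 ⇒ −22p = -19 ⇒ p = 19/22, and the value is (-7)·(19/22) + 11 = 109/22.
For Player 2: with q = P(L), equating T's and B's payoffs gives −3q + 7 = 19q − 8 ⇒ q = 15/22.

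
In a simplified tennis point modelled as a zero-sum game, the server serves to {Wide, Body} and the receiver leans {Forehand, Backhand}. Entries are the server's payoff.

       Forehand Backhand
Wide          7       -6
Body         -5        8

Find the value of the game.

1

Row minima: Wide → -6, Body → -5; maximin = -5.
Column maxima: Forehand → 7, Backhand → 8; minimax = 7.
-5 ≠ 7, so there is no saddle point; optimal play is mixed.
Let the server play Wide with probability p. Expected payoff against Forehand: 7p + (-5)(1−p) = 12p − 5; against Backhand: (-6)p + 8(1−p) = −14p + 8.
Setting these equal: 12p − 5 = −14p + 8 ⇒ 26p = 13 ⇒ p = 1/2, and the value is (12)·(1/2) − 5 = 1.
For the receiver: with q = P(Forehand), equating Wide's and Body's payoffs gives 13q − 6 = −13q + 8 ⇒ q = 7/13.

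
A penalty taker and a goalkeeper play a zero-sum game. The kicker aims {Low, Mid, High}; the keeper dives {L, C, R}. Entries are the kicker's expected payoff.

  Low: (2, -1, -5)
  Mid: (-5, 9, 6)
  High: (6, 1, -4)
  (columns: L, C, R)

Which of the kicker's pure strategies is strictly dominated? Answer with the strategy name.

Low

High gives a strictly higher payoff than Low against every column: 6 > 2, 1 > -1, -4 > -5.
So Low is strictly dominated and the kicker never plays it.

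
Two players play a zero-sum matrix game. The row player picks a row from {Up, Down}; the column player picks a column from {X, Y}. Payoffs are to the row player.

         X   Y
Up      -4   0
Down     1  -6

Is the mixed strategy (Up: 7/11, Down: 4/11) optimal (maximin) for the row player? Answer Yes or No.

Yes

Against X this mix gives (7/11)·(-4) + (4/11)·1 = -24/11.
Against Y this mix gives (7/11)·0 + (4/11)·(-6) = -24/11.
All of the column player's active replies (X, Y) yield -24/11, and no column does worse for the row player. The mix makes the column player indifferent and guarantees -24/11, so it is optimal.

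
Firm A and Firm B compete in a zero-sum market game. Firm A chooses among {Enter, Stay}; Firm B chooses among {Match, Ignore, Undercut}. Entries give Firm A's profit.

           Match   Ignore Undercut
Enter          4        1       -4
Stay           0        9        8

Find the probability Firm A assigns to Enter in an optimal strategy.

1/2

Row minima: Enter → -4, Stay → 0; maximin = 0.
Column maxima: Match → 4, Ignore → 9, Undercut → 8; minimax = 4.
0 ≠ 4, so there is no saddle point; optimal play is mixed.
Ignore is strictly dominated by Undercut (it gives Firm A strictly more in every row), so Firm B never plays it.
On the remaining 2×2 (Enter, Stay vs Match, Undercut):
Let Firm A play Enter with probability p. Expected payoff against Match: 4p + 0(1−p) = 4p; against Undercut: (-4)p + 8(1−p) = −12p + 8.
Setting these equal: 4p = −12p + 8 ⇒ 16p = 8 ⇒ p = 1/2, and the value is (4)·(1/2) = 2.
For Firm B: with q = P(Match), equating Enter's and Stay's payoffs gives 8q − 4 = −8q + 8 ⇒ q = 3/4.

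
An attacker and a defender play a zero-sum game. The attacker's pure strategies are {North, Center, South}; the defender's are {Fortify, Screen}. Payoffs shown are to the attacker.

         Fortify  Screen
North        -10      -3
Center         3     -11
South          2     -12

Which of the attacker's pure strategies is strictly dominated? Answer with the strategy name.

Center gives a strictly higher payoff than South against every column: 3 > 2, -11 > -12.
So South is strictly dominated and the attacker never plays it.

South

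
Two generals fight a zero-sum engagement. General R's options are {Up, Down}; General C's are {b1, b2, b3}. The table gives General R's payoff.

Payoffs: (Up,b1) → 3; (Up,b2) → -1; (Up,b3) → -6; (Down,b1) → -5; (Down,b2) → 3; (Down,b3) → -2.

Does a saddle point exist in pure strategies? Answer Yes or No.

Row minima: Up → -6, Down → -5; maximin = -5.
Column maxima: b1 → 3, b2 → 3, b3 → -2; minimax = -2.
-5 ≠ -2, so no pure-strategy equilibrium exists.

No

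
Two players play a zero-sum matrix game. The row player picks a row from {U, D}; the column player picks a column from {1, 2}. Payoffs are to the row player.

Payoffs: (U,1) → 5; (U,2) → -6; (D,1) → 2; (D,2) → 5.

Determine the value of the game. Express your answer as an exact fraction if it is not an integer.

37/14

Row minima: U → -6, D → 2; maximin = 2.
Column maxima: 1 → 5, 2 → 5; minimax = 5.
2 ≠ 5, so there is no saddle point; optimal play is mixed.
Let the row player play U with probability p. Expected payoff against 1: 5p + 2(1−p) = 3p + 2; against 2: (-6)p + 5(1−p) = −11p + 5.
Setting these equal: 3p + 2 = −11p + 5 ⇒ 14p = 3 ⇒ p = 3/14, and the value is (3)·(3/14) + 2 = 37/14.
For the column player: with q = P(1), equating U's and D's payoffs gives 11q − 6 = −3q + 5 ⇒ q = 11/14.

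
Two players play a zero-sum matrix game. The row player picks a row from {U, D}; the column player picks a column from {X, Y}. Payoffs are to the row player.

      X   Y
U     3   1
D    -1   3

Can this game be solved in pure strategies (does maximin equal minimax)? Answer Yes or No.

Row minima: U → 1, D → -1; maximin = 1.
Column maxima: X → 3, Y → 3; minimax = 3.
1 ≠ 3, so no pure-strategy equilibrium exists.

No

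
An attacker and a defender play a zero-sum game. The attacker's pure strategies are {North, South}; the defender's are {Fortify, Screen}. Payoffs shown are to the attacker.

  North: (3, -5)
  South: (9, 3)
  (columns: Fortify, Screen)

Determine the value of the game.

3

Row minima: North → -5, South → 3; maximin = 3.
Column maxima: Fortify → 9, Screen → 3; minimax = 3.
Since maximin = minimax = 3, there is a saddle point and the value is 3.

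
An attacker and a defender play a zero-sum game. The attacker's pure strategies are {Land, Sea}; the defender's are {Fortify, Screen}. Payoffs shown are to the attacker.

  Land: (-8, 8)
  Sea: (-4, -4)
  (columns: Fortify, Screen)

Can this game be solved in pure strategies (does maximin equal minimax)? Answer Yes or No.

Yes

Row minima: Land → -8, Sea → -4; maximin = -4.
Column maxima: Fortify → -4, Screen → 8; minimax = -4.
maximin = minimax = -4, so a saddle point exists.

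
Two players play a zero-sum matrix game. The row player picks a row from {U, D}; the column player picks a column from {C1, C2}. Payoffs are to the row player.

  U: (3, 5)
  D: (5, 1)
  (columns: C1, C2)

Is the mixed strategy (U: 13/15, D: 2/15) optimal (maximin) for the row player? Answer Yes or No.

Against C1 this mix gives (13/15)·3 + (2/15)·5 = 49/15.
Against C2 this mix gives (13/15)·5 + (2/15)·1 = 67/15.
The column player will play C1, holding the row player to 49/15. Shifting weight toward the row that does better against C1 would raise this floor (the equalizing mix achieves 11/3 against both C1 and C2), so the proposed strategy is not optimal.

No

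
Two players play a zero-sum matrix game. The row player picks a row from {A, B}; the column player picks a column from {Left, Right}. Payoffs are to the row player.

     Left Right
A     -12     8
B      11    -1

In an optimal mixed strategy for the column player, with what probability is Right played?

23/32

Row minima: A → -12, B → -1; maximin = -1.
Column maxima: Left → 11, Right → 8; minimax = 8.
-1 ≠ 8, so there is no saddle point; optimal play is mixed.
Let the row player play A with probability p. Expected payoff against Left: (-12)p + 11(1−p) = −23p + 11; against Right: 8p + (-1)(1−p) = 9p − 1.
Setting these equal: −23p + 11 = 9p − 1 ⇒ −32p = -12 ⇒ p = 3/8, and the value is (-23)·(3/8) + 11 = 19/8.
For the column player: with q = P(Left), equating A's and B's payoffs gives −20q + 8 = 12q − 1 ⇒ q = 9/32.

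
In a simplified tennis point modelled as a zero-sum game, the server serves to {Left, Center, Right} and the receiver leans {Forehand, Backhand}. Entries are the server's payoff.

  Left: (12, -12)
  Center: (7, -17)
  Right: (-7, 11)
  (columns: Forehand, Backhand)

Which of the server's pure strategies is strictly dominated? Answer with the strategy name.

Center

Left gives a strictly higher payoff than Center against every column: 12 > 7, -12 > -17.
So Center is strictly dominated and the server never plays it.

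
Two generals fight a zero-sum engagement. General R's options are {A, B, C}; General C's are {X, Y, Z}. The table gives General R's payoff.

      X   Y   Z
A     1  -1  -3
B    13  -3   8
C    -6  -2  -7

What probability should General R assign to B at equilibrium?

2/13

Row minima: A → -3, B → -3, C → -7; maximin = -3.
Column maxima: X → 13, Y → -1, Z → 8; minimax = -1.
-3 ≠ -1, so there is no saddle point; optimal play is mixed.
C is strictly dominated by A, so General R never plays it.
With C eliminated, X is strictly dominated by Y (it gives General R strictly more in every remaining row), so General C never plays it.
On the remaining 2×2 (A, B vs Y, Z):
Let General R play A with probability p. Expected payoff against Y: (-1)p + (-3)(1−p) = 2p − 3; against Z: (-3)p + 8(1−p) = −11p + 8.
Setting these equal: 2p − 3 = −11p + 8 ⇒ 13p = 11 ⇒ p = 11/13, and the value is (2)·(11/13) − 3 = -17/13.
For General C: with q = P(Y), equating A's and B's payoffs gives 2q − 3 = −11q + 8 ⇒ q = 11/13.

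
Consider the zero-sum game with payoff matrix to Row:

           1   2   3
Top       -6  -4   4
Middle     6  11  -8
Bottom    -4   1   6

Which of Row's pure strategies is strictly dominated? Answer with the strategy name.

Top

Bottom gives a strictly higher payoff than Top against every column: -4 > -6, 1 > -4, 6 > 4.
So Top is strictly dominated and Row never plays it.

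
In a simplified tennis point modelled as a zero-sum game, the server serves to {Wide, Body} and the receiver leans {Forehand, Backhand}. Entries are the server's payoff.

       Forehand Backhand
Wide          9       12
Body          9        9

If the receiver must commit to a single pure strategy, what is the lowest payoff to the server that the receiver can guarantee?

9

Column maxima: Forehand → 9, Backhand → 12.
The smallest of these is 9.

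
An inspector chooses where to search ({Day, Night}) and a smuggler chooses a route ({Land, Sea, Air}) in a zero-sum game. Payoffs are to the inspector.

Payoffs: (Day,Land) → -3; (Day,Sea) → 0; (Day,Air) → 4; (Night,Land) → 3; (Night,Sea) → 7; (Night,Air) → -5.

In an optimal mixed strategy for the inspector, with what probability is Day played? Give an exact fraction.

8/15

Row minima: Day → -3, Night → -5; maximin = -3.
Column maxima: Land → 3, Sea → 7, Air → 4; minimax = 3.
-3 ≠ 3, so there is no saddle point; optimal play is mixed.
Sea is strictly dominated by Land (it gives the inspector strictly more in every row), so the smuggler never plays it.
On the remaining 2×2 (Day, Night vs Land, Air):
Let the inspector play Day with probability p. Expected payoff against Land: (-3)p + 3(1−p) = −6p + 3; against Air: 4p + (-5)(1−p) = 9p − 5.
Setting these equal: −6p + 3 = 9p − 5 ⇒ −15p = -8 ⇒ p = 8/15, and the value is (-6)·(8/15) + 3 = -1/5.
For the smuggler: with q = P(Land), equating Day's and Night's payoffs gives −7q + 4 = 8q − 5 ⇒ q = 3/5.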